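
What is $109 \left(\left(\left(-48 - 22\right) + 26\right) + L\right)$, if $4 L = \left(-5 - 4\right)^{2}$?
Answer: $- \frac{10355}{4} \approx -2588.8$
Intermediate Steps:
$L = \frac{81}{4}$ ($L = \frac{\left(-5 - 4\right)^{2}}{4} = \frac{\left(-9\right)^{2}}{4} = \frac{1}{4} \cdot 81 = \frac{81}{4} \approx 20.25$)
$109 \left(\left(\left(-48 - 22\right) + 26\right) + L\right) = 109 \left(\left(\left(-48 - 22\right) + 26\right) + \frac{81}{4}\right) = 109 \left(\left(-70 + 26\right) + \frac{81}{4}\right) = 109 \left(-44 + \frac{81}{4}\right) = 109 \left(- \frac{95}{4}\right) = - \frac{10355}{4}$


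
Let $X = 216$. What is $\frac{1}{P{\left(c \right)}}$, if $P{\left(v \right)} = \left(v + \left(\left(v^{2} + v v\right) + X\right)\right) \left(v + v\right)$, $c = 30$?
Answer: $\frac{1}{122760} \approx 8.146 \cdot 10^{-6}$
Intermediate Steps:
$P{\left(v \right)} = 2 v \left(216 + v + 2 v^{2}\right)$ ($P{\left(v \right)} = \left(v + \left(\left(v^{2} + v v\right) + 216\right)\right) \left(v + v\right) = \left(v + \left(\left(v^{2} + v^{2}\right) + 216\right)\right) 2 v = \left(v + \left(2 v^{2} + 216\right)\right) 2 v = \left(v + \left(216 + 2 v^{2}\right)\right) 2 v = \left(216 + v + 2 v^{2}\right) 2 v = 2 v \left(216 + v + 2 v^{2}\right)$)
$\frac{1}{P{\left(c \right)}} = \frac{1}{2 \cdot 30 \left(216 + 30 + 2 \cdot 30^{2}\right)} = \frac{1}{2 \cdot 30 \left(216 + 30 + 2 \cdot 900\right)} = \frac{1}{2 \cdot 30 \left(216 + 30 + 1800\right)} = \frac{1}{2 \cdot 30 \cdot 2046} = \frac{1}{122760}$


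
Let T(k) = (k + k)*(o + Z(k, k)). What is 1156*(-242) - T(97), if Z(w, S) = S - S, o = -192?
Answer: -242504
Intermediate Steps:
Z(w, S) = 0
T(k) = -384*k (T(k) = (k + k)*(-192 + 0) = (2*k)*(-192) = -384*k)
1156*(-242) - T(97) = 1156*(-242) - (-384)*97 = -279752 - 1*(-37248) = -279752 + 37248 = -242504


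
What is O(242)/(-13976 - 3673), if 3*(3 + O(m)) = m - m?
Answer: 1/5883 ≈ 0.00016998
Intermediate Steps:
O(m) = -3 (O(m) = -3 + (m - m)/3 = -3 + (⅓)*0 = -3 + 0 = -3)
O(242)/(-13976 - 3673) = -3/(-13976 - 3673) = -3/(-17649) = -3*(-1/17649) = 1/5883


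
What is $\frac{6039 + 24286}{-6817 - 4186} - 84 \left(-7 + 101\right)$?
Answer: $- \frac{86910013}{11003} \approx -7898.8$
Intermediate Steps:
$\frac{6039 + 24286}{-6817 - 4186} - 84 \left(-7 + 101\right) = \frac{30325}{-11003} - 84 \cdot 94 = 30325 \left(- \frac{1}{11003}\right) - 7896 = - \frac{30325}{11003} - 7896 = - \frac{86910013}{11003}$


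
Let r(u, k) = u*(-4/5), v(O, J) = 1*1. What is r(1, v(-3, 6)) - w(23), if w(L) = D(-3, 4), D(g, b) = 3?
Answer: -19/5 ≈ -3.8000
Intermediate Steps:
w(L) = 3
v(O, J) = 1
r(u, k) = -4*u/5 (r(u, k) = u*(-4*1/5) = u*(-4/5) = -4*u/5)
r(1, v(-3, 6)) - w(23) = -4/5*1 - 1*3 = -4/5 - 3 = -19/5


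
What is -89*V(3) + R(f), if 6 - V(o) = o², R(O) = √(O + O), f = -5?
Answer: 267 + I*√10 ≈ 267.0 + 3.1623*I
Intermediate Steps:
R(O) = √2*√O (R(O) = √(2*O) = √2*√O)
V(o) = 6 - o²
-89*V(3) + R(f) = -89*(6 - 1*3²) + √2*√(-5) = -89*(6 - 1*9) + √2*(I*√5) = -89*(6 - 9) + I*√10 = -89*(-3) + I*√10 = 267 + I*√10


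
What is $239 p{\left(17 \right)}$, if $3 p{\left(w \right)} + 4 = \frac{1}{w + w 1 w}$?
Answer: $- \frac{292297}{918} \approx -318.41$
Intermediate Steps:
$p{\left(w \right)} = - \frac{4}{3} + \frac{1}{3 \left(w + w^{2}\right)}$ ($p{\left(w \right)} = - \frac{4}{3} + \frac{1}{3 \left(w + w 1 w\right)} = - \frac{4}{3} + \frac{1}{3 \left(w + w w\right)} = - \frac{4}{3} + \frac{1}{3 \left(w + w^{2}\right)}$)
$239 p{\left(17 \right)} = 239 \frac{1 - 68 - 4 \cdot 17^{2}}{3 \cdot 17 \left(1 + 17\right)} = 239 \cdot \frac{1}{3} \cdot \frac{1}{17} \cdot \frac{1}{18} \left(1 - 68 - 1156\right) = 239 \cdot \frac{1}{3} \cdot \frac{1}{17} \cdot \frac{1}{18} \left(-1223\right) = 239 \left(- \frac{1223}{918}\right) = - \frac{292297}{918}$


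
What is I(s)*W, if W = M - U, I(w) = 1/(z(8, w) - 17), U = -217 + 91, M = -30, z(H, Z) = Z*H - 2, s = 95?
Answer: 32/247 ≈ 0.12955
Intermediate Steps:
z(H, Z) = -2 + H*Z (z(H, Z) = H*Z - 2 = -2 + H*Z)
U = -126
I(w) = 1/(-19 + 8*w) (I(w) = 1/((-2 + 8*w) - 17) = 1/(-19 + 8*w))
W = 96 (W = -30 - 1*(-126) = -30 + 126 = 96)
I(s)*W = 96/(-19 + 8*95) = 96/(-19 + 760) = 96/741 = (1/741)*96 = 32/247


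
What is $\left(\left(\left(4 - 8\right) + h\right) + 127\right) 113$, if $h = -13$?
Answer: $12430$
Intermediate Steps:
$\left(\left(\left(4 - 8\right) + h\right) + 127\right) 113 = \left(\left(\left(4 - 8\right) - 13\right) + 127\right) 113 = \left(\left(-4 - 13\right) + 127\right) 113 = \left(-17 + 127\right) 113 = 110 \cdot 113 = 12430$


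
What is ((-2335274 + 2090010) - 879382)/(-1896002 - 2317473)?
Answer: 1124646/4213475 ≈ 0.26692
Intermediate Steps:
((-2335274 + 2090010) - 879382)/(-1896002 - 2317473) = (-245264 - 879382)/(-4213475) = -1124646*(-1/4213475) = 1124646/4213475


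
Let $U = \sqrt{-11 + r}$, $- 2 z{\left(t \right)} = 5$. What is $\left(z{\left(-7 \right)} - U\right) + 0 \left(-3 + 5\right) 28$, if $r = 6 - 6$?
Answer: $- \frac{5}{2} - i \sqrt{11} \approx -2.5 - 3.3166 i$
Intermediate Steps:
$r = 0$
$z{\left(t \right)} = - \frac{5}{2}$ ($z{\left(t \right)} = \left(- \frac{1}{2}\right) 5 = - \frac{5}{2}$)
$U = i \sqrt{11}$ ($U = \sqrt{-11 + 0} = \sqrt{-11} = i \sqrt{11} \approx 3.3166 i$)
$\left(z{\left(-7 \right)} - U\right) + 0 \left(-3 + 5\right) 28 = \left(- \frac{5}{2} - i \sqrt{11}\right) + 0 \left(-3 + 5\right) 28 = \left(- \frac{5}{2} - i \sqrt{11}\right) + 0 \cdot 2 \cdot 28 = \left(- \frac{5}{2} - i \sqrt{11}\right) + 0 \cdot 28 = \left(- \frac{5}{2} - i \sqrt{11}\right) + 0 = - \frac{5}{2} - i \sqrt{11}$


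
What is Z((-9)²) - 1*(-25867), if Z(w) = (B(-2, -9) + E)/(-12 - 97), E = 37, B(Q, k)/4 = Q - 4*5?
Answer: 2819554/109 ≈ 25867.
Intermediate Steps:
B(Q, k) = -80 + 4*Q (B(Q, k) = 4*(Q - 4*5) = 4*(Q - 20) = 4*(-20 + Q) = -80 + 4*Q)
Z(w) = 51/109 (Z(w) = ((-80 + 4*(-2)) + 37)/(-12 - 97) = ((-80 - 8) + 37)/(-109) = (-88 + 37)*(-1/109) = -51*(-1/109) = 51/109)
Z((-9)²) - 1*(-25867) = 51/109 - 1*(-25867) = 51/109 + 25867 = 2819554/109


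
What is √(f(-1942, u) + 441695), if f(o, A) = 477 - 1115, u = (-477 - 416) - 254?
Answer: √441057 ≈ 664.12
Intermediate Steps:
u = -1147 (u = -893 - 254 = -1147)
f(o, A) = -638
√(f(-1942, u) + 441695) = √(-638 + 441695) = √441057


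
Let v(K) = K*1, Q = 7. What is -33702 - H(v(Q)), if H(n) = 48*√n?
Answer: -33702 - 48*√7 ≈ -33829.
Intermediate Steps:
v(K) = K
-33702 - H(v(Q)) = -33702 - 48*√7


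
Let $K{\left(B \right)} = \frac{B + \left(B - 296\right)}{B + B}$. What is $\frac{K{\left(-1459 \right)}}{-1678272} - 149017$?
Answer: $- \frac{364882854534023}{2448598848} \approx -1.4902 \cdot 10^{5}$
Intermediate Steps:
$K{\left(B \right)} = \frac{-296 + 2 B}{2 B}$ ($K{\left(B \right)} = \frac{B + \left(B - 296\right)}{2 B} = \left(B + \left(-296 + B\right)\right) \frac{1}{2 B} = \left(-296 + 2 B\right) \frac{1}{2 B} = \frac{-296 + 2 B}{2 B}$)
$\frac{K{\left(-1459 \right)}}{-1678272} - 149017 = \frac{\frac{1}{-1459} \left(-148 - 1459\right)}{-1678272} - 149017 = \left(- \frac{1}{1459}\right) \left(-1607\right) \left(- \frac{1}{1678272}\right) - 149017 = \frac{1607}{1459} \left(- \frac{1}{1678272}\right) - 149017 = - \frac{1607}{2448598848} - 149017 = - \frac{364882854534023}{2448598848}$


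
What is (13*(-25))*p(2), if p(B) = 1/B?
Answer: -325/2 ≈ -162.50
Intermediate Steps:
(13*(-25))*p(2) = (13*(-25))/2 = -325*1/2 = -325/2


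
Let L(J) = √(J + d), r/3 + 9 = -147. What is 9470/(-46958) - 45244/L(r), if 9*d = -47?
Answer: -4735/23479 + 135732*I*√4259/4259 ≈ -0.20167 + 2079.8*I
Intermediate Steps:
d = -47/9 (d = (⅑)*(-47) = -47/9 ≈ -5.2222)
r = -468 (r = -27 + 3*(-147) = -27 - 441 = -468)
L(J) = √(-47/9 + J) (L(J) = √(J - 47/9) = √(-47/9 + J))
9470/(-46958) - 45244/L(r) = 9470/(-46958) - 45244*3/√(-47 + 9*(-468)) = 9470*(-1/46958) - 45244*3/√(-47 - 4212) = -4735/23479 - 45244*(-3*I*√4259/4259) = -4735/23479 - (-135732)*I*√4259/4259 = -4735/23479 + 135732*I*√4259/4259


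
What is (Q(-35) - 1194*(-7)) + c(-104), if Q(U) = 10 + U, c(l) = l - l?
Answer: 8333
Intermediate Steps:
c(l) = 0
(Q(-35) - 1194*(-7)) + c(-104) = ((10 - 35) - 1194*(-7)) + 0 = (-25 + 8358) + 0 = 8333 + 0 = 8333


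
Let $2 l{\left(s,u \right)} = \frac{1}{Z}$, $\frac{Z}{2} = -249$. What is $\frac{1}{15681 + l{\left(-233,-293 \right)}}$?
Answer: $\frac{996}{15618275} \approx 6.3771 \cdot 10^{-5}$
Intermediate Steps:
$Z = -498$ ($Z = 2 \left(-249\right) = -498$)
$l{\left(s,u \right)} = - \frac{1}{996}$ ($l{\left(s,u \right)} = \frac{1}{2 \left(-498\right)} = \frac{1}{2} \left(- \frac{1}{498}\right) = - \frac{1}{996}$)
$\frac{1}{15681 + l{\left(-233,-293 \right)}} = \frac{1}{15681 - \frac{1}{996}} = \frac{1}{\frac{15618275}{996}} = \frac{996}{15618275}$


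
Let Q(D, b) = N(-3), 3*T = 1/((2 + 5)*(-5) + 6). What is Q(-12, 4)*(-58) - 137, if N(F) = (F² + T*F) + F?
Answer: -487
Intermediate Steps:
T = -1/87 (T = 1/(3*((2 + 5)*(-5) + 6)) = 1/(3*(7*(-5) + 6)) = 1/(3*(-35 + 6)) = (⅓)/(-29) = (⅓)*(-1/29) = -1/87 ≈ -0.011494)
N(F) = F² + 86*F/87 (N(F) = (F² - F/87) + F = F² + 86*F/87)
Q(D, b) = 175/29 (Q(D, b) = (1/87)*(-3)*(86 + 87*(-3)) = (1/87)*(-3)*(86 - 261) = (1/87)*(-3)*(-175) = 175/29)
Q(-12, 4)*(-58) - 137 = (175/29)*(-58) - 137 = -350 - 137 = -487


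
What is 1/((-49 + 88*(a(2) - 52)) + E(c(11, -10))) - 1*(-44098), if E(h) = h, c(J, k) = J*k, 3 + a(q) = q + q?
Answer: 204923405/4647 ≈ 44098.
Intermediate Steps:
a(q) = -3 + 2*q (a(q) = -3 + (q + q) = -3 + 2*q)
1/((-49 + 88*(a(2) - 52)) + E(c(11, -10))) - 1*(-44098) = 1/((-49 + 88*((-3 + 2*2) - 52)) + 11*(-10)) - 1*(-44098) = 1/((-49 + 88*((-3 + 4) - 52)) - 110) + 44098 = 1/((-49 + 88*(1 - 52)) - 110) + 44098 = 1/((-49 + 88*(-51)) - 110) + 44098 = 1/((-49 - 4488) - 110) + 44098 = 1/(-4537 - 110) + 44098 = 1/(-4647) + 44098 = -1/4647 + 44098 = 204923405/4647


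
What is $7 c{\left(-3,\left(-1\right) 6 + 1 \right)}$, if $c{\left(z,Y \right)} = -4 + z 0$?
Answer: $-28$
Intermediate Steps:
$c{\left(z,Y \right)} = -4$ ($c{\left(z,Y \right)} = -4 + 0 = -4$)
$7 c{\left(-3,\left(-1\right) 6 + 1 \right)} = 7 \left(-4\right) = -28$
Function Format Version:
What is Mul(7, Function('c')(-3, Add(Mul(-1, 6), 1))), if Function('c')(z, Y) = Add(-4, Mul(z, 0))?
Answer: -28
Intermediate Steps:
Function('c')(z, Y) = -4 (Function('c')(z, Y) = Add(-4, 0) = -4)
Mul(7, Function('c')(-3, Add(Mul(-1, 6), 1))) = Mul(7, -4) = -28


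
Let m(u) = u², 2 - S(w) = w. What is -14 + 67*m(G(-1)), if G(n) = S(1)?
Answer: 53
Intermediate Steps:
S(w) = 2 - w
G(n) = 1 (G(n) = 2 - 1*1 = 2 - 1 = 1)
-14 + 67*m(G(-1)) = -14 + 67*1² = -14 + 67*1 = -14 + 67 = 53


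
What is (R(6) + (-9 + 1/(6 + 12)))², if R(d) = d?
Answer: 2809/324 ≈ 8.6698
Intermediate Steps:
(R(6) + (-9 + 1/(6 + 12)))² = (6 + (-9 + 1/(6 + 12)))² = (6 + (-9 + 1/18))² = (6 - 161/18)² = (-53/18)² = 2809/324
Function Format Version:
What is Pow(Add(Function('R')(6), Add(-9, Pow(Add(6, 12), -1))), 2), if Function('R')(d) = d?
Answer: Rational(2809, 324) ≈ 8.6698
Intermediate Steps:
Pow(Add(Function('R')(6), Add(-9, Pow(Add(6, 12), -1))), 2) = Pow(Add(6, Add(-9, Pow(Add(6, 12), -1))), 2) = Pow(Add(6, Add(-9, Pow(18, -1))), 2) = Pow(Add(6, Add(-9, Rational(1, 18))), 2) = Pow(Add(6, Rational(-161, 18)), 2) = Pow(Rational(-53, 18), 2) = Rational(2809, 324)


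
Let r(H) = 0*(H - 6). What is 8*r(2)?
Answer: 0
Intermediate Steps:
r(H) = 0 (r(H) = 0*(-6 + H) = 0)
8*r(2) = 8*0 = 0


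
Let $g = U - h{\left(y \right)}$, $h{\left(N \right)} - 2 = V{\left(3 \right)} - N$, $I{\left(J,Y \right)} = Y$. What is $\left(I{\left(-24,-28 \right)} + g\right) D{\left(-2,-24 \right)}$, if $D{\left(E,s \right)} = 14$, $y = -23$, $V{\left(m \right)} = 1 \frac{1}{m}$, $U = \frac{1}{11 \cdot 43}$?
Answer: $- \frac{1059478}{1419} \approx -746.64$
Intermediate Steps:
$U = \frac{1}{473} \approx 0.0021142$
$V{\left(m \right)} = \frac{1}{m}$
$h{\left(N \right)} = \frac{7}{3} - N$ ($h{\left(N \right)} = 2 - \left(- \frac{1}{3} + N\right) = \frac{7}{3} - N$)
$g = - \frac{35945}{1419}$ ($g = \frac{1}{473} - \left(\frac{7}{3} - -23\right) = \frac{1}{473} - \left(\frac{7}{3} + 23\right) = \frac{1}{473} - \frac{76}{3} = - \frac{35945}{1419} \approx -25.331$)
$\left(I{\left(-24,-28 \right)} + g\right) D{\left(-2,-24 \right)} = \left(-28 - \frac{35945}{1419}\right) 14 = \left(- \frac{75677}{1419}\right) 14 = - \frac{1059478}{1419}$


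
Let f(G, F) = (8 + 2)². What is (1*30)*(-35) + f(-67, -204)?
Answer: -950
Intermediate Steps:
f(G, F) = 100 (f(G, F) = 10² = 100)
(1*30)*(-35) + f(-67, -204) = (1*30)*(-35) + 100 = 30*(-35) + 100 = -1050 + 100 = -950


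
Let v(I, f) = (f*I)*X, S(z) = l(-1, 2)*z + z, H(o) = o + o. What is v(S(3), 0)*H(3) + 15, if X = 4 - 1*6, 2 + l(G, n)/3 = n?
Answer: 15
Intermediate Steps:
l(G, n) = -6 + 3*n
H(o) = 2*o
S(z) = z (S(z) = (-6 + 3*2)*z + z = (-6 + 6)*z + z = 0*z + z = 0 + z = z)
X = -2 (X = 4 - 6 = -2)
v(I, f) = -2*I*f (v(I, f) = (f*I)*(-2) = (I*f)*(-2) = -2*I*f)
v(S(3), 0)*H(3) + 15 = (-2*3*0)*(2*3) + 15 = 0*6 + 15 = 0 + 15 = 15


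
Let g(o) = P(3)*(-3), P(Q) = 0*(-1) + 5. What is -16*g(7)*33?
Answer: 7920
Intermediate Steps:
P(Q) = 5 (P(Q) = 0 + 5 = 5)
g(o) = -15 (g(o) = 5*(-3) = -15)
-16*g(7)*33 = -16*(-15)*33 = 240*33 = 7920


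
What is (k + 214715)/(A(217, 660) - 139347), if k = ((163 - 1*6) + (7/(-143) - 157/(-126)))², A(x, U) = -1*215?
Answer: -77831616543685/45308569394088 ≈ -1.7178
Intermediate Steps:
A(x, U) = -215
k = 8124751656025/324648324 (k = ((163 - 6) + (7*(-1/143) - 157*(-1/126)))² = (157 + (-7/143 + 157/126))² = (157 + 21569/18018)² = (2850395/18018)² = 8124751656025/324648324 ≈ 25026.)
(k + 214715)/(A(217, 660) - 139347) = (8124751656025/324648324 + 214715)/(-215 - 139347) = (77831616543685/324648324)/(-139562) = (77831616543685/324648324)*(-1/139562) = -77831616543685/45308569394088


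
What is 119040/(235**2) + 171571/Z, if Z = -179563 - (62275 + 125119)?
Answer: 6841510561/4053040065 ≈ 1.6880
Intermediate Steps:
Z = -366957 (Z = -179563 - 1*187394 = -179563 - 187394 = -366957)
119040/(235**2) + 171571/Z = 119040/(235**2) + 171571/(-366957) = 119040/55225 + 171571*(-1/366957) = 119040*(1/55225) - 171571/366957 = 23808/11045 - 171571/366957 = 6841510561/4053040065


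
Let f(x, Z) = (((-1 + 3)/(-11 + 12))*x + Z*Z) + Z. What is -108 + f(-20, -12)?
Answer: -16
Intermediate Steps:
f(x, Z) = Z + Z**2 + 2*x (f(x, Z) = ((2/1)*x + Z**2) + Z = ((2*1)*x + Z**2) + Z = (2*x + Z**2) + Z = (Z**2 + 2*x) + Z = Z + Z**2 + 2*x)
-108 + f(-20, -12) = -108 + (-12 + (-12)**2 + 2*(-20)) = -108 + (-12 + 144 - 40) = -108 + 92 = -16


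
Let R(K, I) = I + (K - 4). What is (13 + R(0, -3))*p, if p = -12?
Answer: -72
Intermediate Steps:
R(K, I) = -4 + I + K (R(K, I) = I + (-4 + K) = -4 + I + K)
(13 + R(0, -3))*p = (13 + (-4 - 3 + 0))*(-12) = (13 - 7)*(-12) = 6*(-12) = -72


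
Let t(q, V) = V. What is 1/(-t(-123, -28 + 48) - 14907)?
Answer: -1/14927 ≈ -6.6993e-5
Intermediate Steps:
1/(-t(-123, -28 + 48) - 14907) = 1/(-(-28 + 48) - 14907) = 1/(-1*20 - 14907) = 1/(-20 - 14907) = 1/(-14927) = -1/14927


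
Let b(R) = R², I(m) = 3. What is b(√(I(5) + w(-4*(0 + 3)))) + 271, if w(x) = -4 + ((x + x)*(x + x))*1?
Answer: 846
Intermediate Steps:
w(x) = -4 + 4*x² (w(x) = -4 + ((2*x)*(2*x))*1 = -4 + (4*x²)*1 = -4 + 4*x²)
b(√(I(5) + w(-4*(0 + 3)))) + 271 = (√(3 + (-4 + 4*(-4*(0 + 3))²)))² + 271 = (√(3 + (-4 + 4*(-4*3)²)))² + 271 = (√(3 + (-4 + 4*(-12)²)))² + 271 = (√(3 + (-4 + 4*144)))² + 271 = (√(3 + (-4 + 576)))² + 271 = (√(3 + 572))² + 271 = (√575)² + 271 = (5*√23)² + 271 = 575 + 271 = 846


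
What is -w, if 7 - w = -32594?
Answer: -32601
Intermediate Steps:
w = 32601 (w = 7 - 1*(-32594) = 7 + 32594 = 32601)
-w = -1*32601 = -32601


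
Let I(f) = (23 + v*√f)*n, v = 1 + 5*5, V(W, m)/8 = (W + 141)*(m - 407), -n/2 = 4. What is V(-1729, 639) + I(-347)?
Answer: -2947512 - 208*I*√347 ≈ -2.9475e+6 - 3874.6*I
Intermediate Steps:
n = -8 (n = -2*4 = -8)
V(W, m) = 8*(-407 + m)*(141 + W) (V(W, m) = 8*((W + 141)*(m - 407)) = 8*((141 + W)*(-407 + m)) = 8*((-407 + m)*(141 + W)) = 8*(-407 + m)*(141 + W))
v = 26 (v = 1 + 25 = 26)
I(f) = -184 - 208*√f (I(f) = (23 + 26*√f)*(-8) = -184 - 208*√f)
V(-1729, 639) + I(-347) = (-459096 - 3256*(-1729) + 1128*639 + 8*(-1729)*639) + (-184 - 208*I*√347) = (-459096 + 5629624 + 720792 - 8838648) + (-184 - 208*I*√347) = -2947328 + (-184 - 208*I*√347) = -2947512 - 208*I*√347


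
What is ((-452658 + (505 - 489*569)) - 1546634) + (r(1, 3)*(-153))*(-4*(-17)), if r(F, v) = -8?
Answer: -2193796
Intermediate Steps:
((-452658 + (505 - 489*569)) - 1546634) + (r(1, 3)*(-153))*(-4*(-17)) = ((-452658 + (505 - 489*569)) - 1546634) + (-8*(-153))*(-4*(-17)) = ((-452658 + (505 - 278241)) - 1546634) + 1224*68 = ((-452658 - 277736) - 1546634) + 83232 = (-730394 - 1546634) + 83232 = -2277028 + 83232 = -2193796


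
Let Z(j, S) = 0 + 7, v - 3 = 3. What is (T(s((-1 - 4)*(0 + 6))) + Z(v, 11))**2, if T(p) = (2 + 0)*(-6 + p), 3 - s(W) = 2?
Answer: 9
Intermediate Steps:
v = 6 (v = 3 + 3 = 6)
Z(j, S) = 7
s(W) = 1 (s(W) = 3 - 1*2 = 3 - 2 = 1)
T(p) = -12 + 2*p (T(p) = 2*(-6 + p) = -12 + 2*p)
(T(s((-1 - 4)*(0 + 6))) + Z(v, 11))**2 = ((-12 + 2*1) + 7)**2 = ((-12 + 2) + 7)**2 = (-10 + 7)**2 = (-3)**2 = 9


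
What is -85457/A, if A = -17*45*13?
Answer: 85457/9945 ≈ 8.5930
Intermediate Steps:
A = -9945 (A = -765*13 = -9945)
-85457/A = -85457/(-9945) = -85457*(-1/9945) = 85457/9945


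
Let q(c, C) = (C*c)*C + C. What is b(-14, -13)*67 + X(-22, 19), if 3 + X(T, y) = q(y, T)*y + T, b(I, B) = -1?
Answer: 174214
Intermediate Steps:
q(c, C) = C + c*C**2 (q(c, C) = c*C**2 + C = C + c*C**2)
X(T, y) = -3 + T + T*y*(1 + T*y) (X(T, y) = -3 + ((T*(1 + T*y))*y + T) = -3 + (T*y*(1 + T*y) + T) = -3 + (T + T*y*(1 + T*y)) = -3 + T + T*y*(1 + T*y))
b(-14, -13)*67 + X(-22, 19) = -1*67 + (-3 - 22 - 22*19*(1 - 22*19)) = -67 + (-3 - 22 - 22*19*(1 - 418)) = -67 + (-3 - 22 - 22*19*(-417)) = -67 + (-3 - 22 + 174306) = -67 + 174281 = 174214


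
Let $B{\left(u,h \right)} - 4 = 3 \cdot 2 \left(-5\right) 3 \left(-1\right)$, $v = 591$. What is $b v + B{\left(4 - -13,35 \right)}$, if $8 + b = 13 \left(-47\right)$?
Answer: $-365735$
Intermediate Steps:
$b = -619$ ($b = -8 + 13 \left(-47\right) = -8 - 611 = -619$)
$B{\left(u,h \right)} = 94$ ($B{\left(u,h \right)} = 4 + 3 \cdot 2 \left(-5\right) 3 \left(-1\right) = 4 + 6 \left(\left(-15\right) \left(-1\right)\right) = 4 + 6 \cdot 15 = 4 + 90 = 94$)
$b v + B{\left(4 - -13,35 \right)} = \left(-619\right) 591 + 94 = -365829 + 94 = -365735$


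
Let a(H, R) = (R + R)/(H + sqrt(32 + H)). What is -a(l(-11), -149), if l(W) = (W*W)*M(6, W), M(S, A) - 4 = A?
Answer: -126203/359112 - 149*I*sqrt(815)/359112 ≈ -0.35143 - 0.011845*I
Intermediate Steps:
M(S, A) = 4 + A
l(W) = W**2*(4 + W) (l(W) = (W*W)*(4 + W) = W**2*(4 + W))
a(H, R) = 2*R/(H + sqrt(32 + H)) (a(H, R) = (2*R)/(H + sqrt(32 + H)) = 2*R/(H + sqrt(32 + H)))
-a(l(-11), -149) = -2*(-149)/((-11)**2*(4 - 11) + sqrt(32 + (-11)**2*(4 - 11))) = -2*(-149)/(121*(-7) + sqrt(32 + 121*(-7))) = -2*(-149)/(-847 + sqrt(32 - 847)) = -2*(-149)/(-847 + sqrt(-815)) = -2*(-149)/(-847 + I*sqrt(815)) = -(-298)/(-847 + I*sqrt(815)) = 298/(-847 + I*sqrt(815))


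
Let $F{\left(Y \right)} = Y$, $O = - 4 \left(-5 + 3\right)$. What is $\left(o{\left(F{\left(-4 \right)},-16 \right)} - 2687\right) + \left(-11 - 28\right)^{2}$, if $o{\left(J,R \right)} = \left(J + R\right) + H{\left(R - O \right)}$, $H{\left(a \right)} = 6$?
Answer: $-1180$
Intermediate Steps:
$O = 8$ ($O = \left(-4\right) \left(-2\right) = 8$)
$o{\left(J,R \right)} = 6 + J + R$ ($o{\left(J,R \right)} = \left(J + R\right) + 6 = 6 + J + R$)
$\left(o{\left(F{\left(-4 \right)},-16 \right)} - 2687\right) + \left(-11 - 28\right)^{2} = \left(\left(6 - 4 - 16\right) - 2687\right) + \left(-11 - 28\right)^{2} = \left(-14 - 2687\right) + \left(-39\right)^{2} = -2701 + 1521 = -1180$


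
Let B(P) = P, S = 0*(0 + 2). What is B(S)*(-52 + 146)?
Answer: 0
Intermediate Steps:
S = 0 (S = 0*2 = 0)
B(S)*(-52 + 146) = 0*(-52 + 146) = 0*94 = 0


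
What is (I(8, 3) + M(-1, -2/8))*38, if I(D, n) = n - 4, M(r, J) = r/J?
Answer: 114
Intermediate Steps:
I(D, n) = -4 + n
(I(8, 3) + M(-1, -2/8))*38 = ((-4 + 3) - 1/((-2/8)))*38 = (-1 - 1/((-2*1/8)))*38 = (-1 - 1/(-1/4))*38 = (-1 - 1*(-4))*38 = (-1 + 4)*38 = 3*38 = 114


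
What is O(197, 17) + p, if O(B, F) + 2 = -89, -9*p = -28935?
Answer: 3124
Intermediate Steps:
p = 3215 (p = -⅑*(-28935) = 3215)
O(B, F) = -91 (O(B, F) = -2 - 89 = -91)
O(197, 17) + p = -91 + 3215 = 3124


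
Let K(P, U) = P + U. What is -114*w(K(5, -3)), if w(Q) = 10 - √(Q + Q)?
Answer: -912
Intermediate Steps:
w(Q) = 10 - √2*√Q (w(Q) = 10 - √(2*Q) = 10 - √2*√Q)
-114*w(K(5, -3)) = -114*(10 - √2*√(5 - 3)) = -114*(10 - √2*√2) = -114*(10 - 2) = -114*8 = -912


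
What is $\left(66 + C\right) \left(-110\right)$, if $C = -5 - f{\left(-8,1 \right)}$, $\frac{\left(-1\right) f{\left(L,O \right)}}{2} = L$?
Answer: $-4950$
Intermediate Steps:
$f{\left(L,O \right)} = - 2 L$
$C = -21$ ($C = -5 - \left(-2\right) \left(-8\right) = -5 - 16 = -21$)
$\left(66 + C\right) \left(-110\right) = \left(66 - 21\right) \left(-110\right) = 45 \left(-110\right) = -4950$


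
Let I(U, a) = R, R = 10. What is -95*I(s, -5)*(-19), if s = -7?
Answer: 18050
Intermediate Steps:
I(U, a) = 10
-95*I(s, -5)*(-19) = -95*10*(-19) = -950*(-19) = 18050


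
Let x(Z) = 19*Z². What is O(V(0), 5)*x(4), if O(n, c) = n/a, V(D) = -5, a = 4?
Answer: -380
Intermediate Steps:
O(n, c) = n/4
O(V(0), 5)*x(4) = ((¼)*(-5))*(19*4²) = -95*16/4 = -5/4*304 = -380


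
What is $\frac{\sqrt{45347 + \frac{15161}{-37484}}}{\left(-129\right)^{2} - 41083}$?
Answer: $- \frac{\sqrt{15928561415977}}{458091964} \approx -0.0087124$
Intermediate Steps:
$\frac{\sqrt{45347 + \frac{15161}{-37484}}}{\left(-129\right)^{2} - 41083} = \frac{\sqrt{45347 + 15161 \left(- \frac{1}{37484}\right)}}{16641 - 41083} = \frac{\sqrt{45347 - \frac{15161}{37484}}}{-24442} = \sqrt{\frac{1699771787}{37484}} \left(- \frac{1}{24442}\right) = \frac{\sqrt{15928561415977}}{18742} \left(- \frac{1}{24442}\right) = - \frac{\sqrt{15928561415977}}{458091964}$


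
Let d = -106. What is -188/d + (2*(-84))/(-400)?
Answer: 5813/2650 ≈ 2.1936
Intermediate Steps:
-188/d + (2*(-84))/(-400) = -188/(-106) + (2*(-84))/(-400) = -188*(-1/106) - 168*(-1/400) = 94/53 + 21/50 = 5813/2650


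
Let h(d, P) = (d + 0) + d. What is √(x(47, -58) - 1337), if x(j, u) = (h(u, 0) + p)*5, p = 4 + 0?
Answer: I*√1897 ≈ 43.555*I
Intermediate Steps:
h(d, P) = 2*d (h(d, P) = d + d = 2*d)
p = 4
x(j, u) = 20 + 10*u (x(j, u) = (2*u + 4)*5 = (4 + 2*u)*5 = 20 + 10*u)
√(x(47, -58) - 1337) = √((20 + 10*(-58)) - 1337) = √((20 - 580) - 1337) = √(-560 - 1337) = √(-1897) = I*√1897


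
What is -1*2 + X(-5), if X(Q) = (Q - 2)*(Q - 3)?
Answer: 54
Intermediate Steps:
X(Q) = (-3 + Q)*(-2 + Q) (X(Q) = (-2 + Q)*(-3 + Q) = (-3 + Q)*(-2 + Q))
-1*2 + X(-5) = -1*2 + (6 + (-5)² - 5*(-5)) = -2 + (6 + 25 + 25) = -2 + 56 = 54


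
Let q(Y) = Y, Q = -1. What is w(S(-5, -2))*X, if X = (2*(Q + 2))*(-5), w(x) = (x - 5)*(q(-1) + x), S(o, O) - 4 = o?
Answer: -120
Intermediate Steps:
S(o, O) = 4 + o
w(x) = (-1 + x)*(-5 + x) (w(x) = (x - 5)*(-1 + x) = (-5 + x)*(-1 + x) = (-1 + x)*(-5 + x))
X = -10 (X = (2*(-1 + 2))*(-5) = (2*1)*(-5) = 2*(-5) = -10)
w(S(-5, -2))*X = (5 + (4 - 5)² - 6*(4 - 5))*(-10) = (5 + (-1)² - 6*(-1))*(-10) = (5 + 1 + 6)*(-10) = 12*(-10) = -120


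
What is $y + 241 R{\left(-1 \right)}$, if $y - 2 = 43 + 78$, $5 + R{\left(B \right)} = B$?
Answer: $-1323$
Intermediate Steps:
$R{\left(B \right)} = -5 + B$
$y = 123$ ($y = 2 + \left(43 + 78\right) = 2 + 121 = 123$)
$y + 241 R{\left(-1 \right)} = 123 + 241 \left(-5 - 1\right) = 123 + 241 \left(-6\right) = 123 - 1446 = -1323$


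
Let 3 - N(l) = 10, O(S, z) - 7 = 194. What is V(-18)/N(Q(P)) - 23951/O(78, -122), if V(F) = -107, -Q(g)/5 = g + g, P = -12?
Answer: -146150/1407 ≈ -103.87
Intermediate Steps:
O(S, z) = 201 (O(S, z) = 7 + 194 = 201)
Q(g) = -10*g (Q(g) = -5*(g + g) = -10*g)
N(l) = -7 (N(l) = 3 - 1*10 = 3 - 10 = -7)
V(-18)/N(Q(P)) - 23951/O(78, -122) = -107/(-7) - 23951/201 = -107*(-⅐) - 23951*1/201 = 107/7 - 23951/201 = -146150/1407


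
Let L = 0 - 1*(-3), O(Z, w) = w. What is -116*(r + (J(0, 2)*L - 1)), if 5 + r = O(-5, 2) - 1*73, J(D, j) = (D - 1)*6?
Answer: 11020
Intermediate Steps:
J(D, j) = -6 + 6*D (J(D, j) = (-1 + D)*6 = -6 + 6*D)
L = 3 (L = 0 + 3 = 3)
r = -76 (r = -5 + (2 - 1*73) = -5 + (2 - 73) = -5 - 71 = -76)
-116*(r + (J(0, 2)*L - 1)) = -116*(-76 + ((-6 + 6*0)*3 - 1)) = -116*(-76 + ((-6 + 0)*3 - 1)) = -116*(-76 + (-6*3 - 1)) = -116*(-76 + (-18 - 1)) = -116*(-76 - 19) = -116*(-95) = 11020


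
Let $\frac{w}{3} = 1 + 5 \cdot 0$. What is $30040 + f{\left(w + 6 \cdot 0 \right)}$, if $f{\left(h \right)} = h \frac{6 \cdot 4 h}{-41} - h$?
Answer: $\frac{1231301}{41} \approx 30032.0$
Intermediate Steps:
$w = 3$ ($w = 3 \left(1 + 5 \cdot 0\right) = 3 \left(1 + 0\right) = 3 \cdot 1 = 3$)
$f{\left(h \right)} = - h - \frac{24 h^{2}}{41}$ ($f{\left(h \right)} = h 24 h \left(- \frac{1}{41}\right) - h = h \left(- \frac{24 h}{41}\right) - h = - \frac{24 h^{2}}{41} - h = - h - \frac{24 h^{2}}{41}$)
$30040 + f{\left(w + 6 \cdot 0 \right)} = 30040 - \frac{\left(3 + 6 \cdot 0\right) \left(41 + 24 \left(3 + 6 \cdot 0\right)\right)}{41} = 30040 - \frac{\left(3 + 0\right) \left(41 + 24 \left(3 + 0\right)\right)}{41} = 30040 - \frac{3 \left(41 + 24 \cdot 3\right)}{41} = 30040 - \frac{3 \left(41 + 72\right)}{41} = 30040 - \frac{3}{41} \cdot 113 = 30040 - \frac{339}{41} = \frac{1231301}{41}$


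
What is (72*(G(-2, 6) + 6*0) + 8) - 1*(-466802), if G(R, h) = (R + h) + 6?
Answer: 467530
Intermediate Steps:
G(R, h) = 6 + R + h
(72*(G(-2, 6) + 6*0) + 8) - 1*(-466802) = (72*((6 - 2 + 6) + 6*0) + 8) - 1*(-466802) = (72*(10 + 0) + 8) + 466802 = (72*10 + 8) + 466802 = (720 + 8) + 466802 = 728 + 466802 = 467530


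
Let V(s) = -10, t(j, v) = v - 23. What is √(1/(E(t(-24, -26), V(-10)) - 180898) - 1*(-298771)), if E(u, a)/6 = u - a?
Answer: √2450579602517193/90566 ≈ 546.60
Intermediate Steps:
t(j, v) = -23 + v
E(u, a) = -6*a + 6*u (E(u, a) = 6*(u - a) = -6*a + 6*u)
√(1/(E(t(-24, -26), V(-10)) - 180898) - 1*(-298771)) = √(1/((-6*(-10) + 6*(-23 - 26)) - 180898) - 1*(-298771)) = √(1/((60 + 6*(-49)) - 180898) + 298771) = √(1/((60 - 294) - 180898) + 298771) = √(1/(-234 - 180898) + 298771) = √(1/(-181132) + 298771) = √(-1/181132 + 298771) = √(54116988771/181132) = √2450579602517193/90566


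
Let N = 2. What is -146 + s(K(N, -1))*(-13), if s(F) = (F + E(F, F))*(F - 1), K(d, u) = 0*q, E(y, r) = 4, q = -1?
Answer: -94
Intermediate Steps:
K(d, u) = 0 (K(d, u) = 0*(-1) = 0)
s(F) = (-1 + F)*(4 + F) (s(F) = (F + 4)*(F - 1) = (4 + F)*(-1 + F) = (-1 + F)*(4 + F))
-146 + s(K(N, -1))*(-13) = -146 + (-4 + 0² + 3*0)*(-13) = -146 + (-4 + 0 + 0)*(-13) = -146 - 4*(-13) = -146 + 52 = -94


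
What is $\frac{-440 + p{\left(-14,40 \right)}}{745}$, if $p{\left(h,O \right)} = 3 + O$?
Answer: $- \frac{397}{745} \approx -0.53289$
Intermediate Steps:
$\frac{-440 + p{\left(-14,40 \right)}}{745} = \frac{-440 + \left(3 + 40\right)}{745} = \left(-440 + 43\right) \frac{1}{745} = \left(-397\right) \frac{1}{745} = - \frac{397}{745}$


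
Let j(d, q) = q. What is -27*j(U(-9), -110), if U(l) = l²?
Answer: 2970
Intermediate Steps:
-27*j(U(-9), -110) = -27*(-110) = 2970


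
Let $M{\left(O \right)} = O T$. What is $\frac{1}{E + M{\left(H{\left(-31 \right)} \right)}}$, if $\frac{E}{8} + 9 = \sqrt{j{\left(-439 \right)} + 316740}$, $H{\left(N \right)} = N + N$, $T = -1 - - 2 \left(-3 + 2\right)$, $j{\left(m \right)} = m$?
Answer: $- \frac{57}{10115134} + \frac{2 \sqrt{316301}}{5057567} \approx 0.00021677$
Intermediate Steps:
$T = -3$ ($T = -1 - \left(-2\right) \left(-1\right) = -1 - 2 = -3$)
$H{\left(N \right)} = 2 N$
$M{\left(O \right)} = - 3 O$ ($M{\left(O \right)} = O \left(-3\right) = - 3 O$)
$E = -72 + 8 \sqrt{316301}$ ($E = -72 + 8 \sqrt{-439 + 316740} = -72 + 8 \sqrt{316301} \approx 4427.3$)
$\frac{1}{E + M{\left(H{\left(-31 \right)} \right)}} = \frac{1}{\left(-72 + 8 \sqrt{316301}\right) - 3 \cdot 2 \left(-31\right)} = \frac{1}{\left(-72 + 8 \sqrt{316301}\right) - -186} = \frac{1}{\left(-72 + 8 \sqrt{316301}\right) + 186} = \frac{1}{114 + 8 \sqrt{316301}}$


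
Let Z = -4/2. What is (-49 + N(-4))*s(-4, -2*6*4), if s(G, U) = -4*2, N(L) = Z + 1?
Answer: 400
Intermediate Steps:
Z = -2 (Z = -4*1/2 = -2)
N(L) = -1 (N(L) = -2 + 1 = -1)
s(G, U) = -8
(-49 + N(-4))*s(-4, -2*6*4) = (-49 - 1)*(-8) = -50*(-8) = 400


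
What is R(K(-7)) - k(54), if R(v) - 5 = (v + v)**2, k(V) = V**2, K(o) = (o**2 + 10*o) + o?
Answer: 225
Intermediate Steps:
K(o) = o**2 + 11*o
R(v) = 5 + 4*v**2 (R(v) = 5 + (v + v)**2 = 5 + (2*v)**2 = 5 + 4*v**2)
R(K(-7)) - k(54) = (5 + 4*(-7*(11 - 7))**2) - 1*54**2 = (5 + 4*(-7*4)**2) - 1*2916 = (5 + 4*(-28)**2) - 2916 = (5 + 4*784) - 2916 = (5 + 3136) - 2916 = 3141 - 2916 = 225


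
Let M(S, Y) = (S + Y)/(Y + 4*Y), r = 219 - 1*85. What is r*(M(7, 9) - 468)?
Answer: -2819896/45 ≈ -62664.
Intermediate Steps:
r = 134 (r = 219 - 85 = 134)
M(S, Y) = (S + Y)/(5*Y) (M(S, Y) = (S + Y)/((5*Y)) = (S + Y)*(1/(5*Y)) = (S + Y)/(5*Y))
r*(M(7, 9) - 468) = 134*((1/5)*(7 + 9)/9 - 468) = 134*((1/5)*(1/9)*16 - 468) = 134*(16/45 - 468) = 134*(-21044/45) = -2819896/45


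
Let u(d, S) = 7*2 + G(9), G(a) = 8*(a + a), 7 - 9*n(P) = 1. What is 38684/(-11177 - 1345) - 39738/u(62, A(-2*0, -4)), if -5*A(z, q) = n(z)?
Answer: -125927827/494619 ≈ -254.60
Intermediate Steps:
n(P) = ⅔ (n(P) = 7/9 - ⅑*1 = 7/9 - ⅑ = ⅔)
A(z, q) = -2/15 (A(z, q) = -⅕*⅔ = -2/15)
G(a) = 16*a (G(a) = 8*(2*a) = 16*a)
u(d, S) = 158 (u(d, S) = 7*2 + 16*9 = 14 + 144 = 158)
38684/(-11177 - 1345) - 39738/u(62, A(-2*0, -4)) = 38684/(-11177 - 1345) - 39738/158 = 38684/(-12522) - 39738*1/158 = 38684*(-1/12522) - 19869/79 = -19342/6261 - 19869/79 = -125927827/494619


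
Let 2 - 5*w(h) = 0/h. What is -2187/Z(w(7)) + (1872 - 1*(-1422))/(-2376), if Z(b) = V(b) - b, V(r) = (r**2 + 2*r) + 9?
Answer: -2420279/10516 ≈ -230.15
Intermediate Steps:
w(h) = 2/5 (w(h) = 2/5 - 0/h = 2/5 - 1/5*0 = 2/5 + 0 = 2/5)
V(r) = 9 + r**2 + 2*r
Z(b) = 9 + b + b**2 (Z(b) = (9 + b**2 + 2*b) - b = 9 + b + b**2)
-2187/Z(w(7)) + (1872 - 1*(-1422))/(-2376) = -2187/(9 + 2/5 + (2/5)**2) + (1872 - 1*(-1422))/(-2376) = -2187/(9 + 2/5 + 4/25) + (1872 + 1422)*(-1/2376) = -2187/239/25 + 3294*(-1/2376) = -2187*25/239 - 61/44 = -54675/239 - 61/44 = -2420279/10516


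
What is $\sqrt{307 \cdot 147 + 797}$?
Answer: $\sqrt{45926} \approx 214.3$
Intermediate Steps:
$\sqrt{307 \cdot 147 + 797} = \sqrt{45129 + 797} = \sqrt{45926}$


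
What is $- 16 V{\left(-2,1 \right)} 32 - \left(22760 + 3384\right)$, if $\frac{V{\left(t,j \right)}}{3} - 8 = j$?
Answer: $-39968$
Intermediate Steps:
$V{\left(t,j \right)} = 24 + 3 j$
$- 16 V{\left(-2,1 \right)} 32 - \left(22760 + 3384\right) = - 16 \left(24 + 3 \cdot 1\right) 32 - \left(22760 + 3384\right) = - 16 \left(24 + 3\right) 32 - 26144 = \left(-16\right) 27 \cdot 32 - 26144 = \left(-432\right) 32 - 26144 = -13824 - 26144 = -39968$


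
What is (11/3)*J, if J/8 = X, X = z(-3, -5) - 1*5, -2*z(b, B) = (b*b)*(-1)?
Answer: -44/3 ≈ -14.667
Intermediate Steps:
z(b, B) = b**2/2 (z(b, B) = -b*b*(-1)/2 = -b**2*(-1)/2 = -(-1)*b**2/2 = b**2/2)
X = -1/2 (X = (1/2)*(-3)**2 - 1*5 = (1/2)*9 - 5 = 9/2 - 5 = -1/2 ≈ -0.50000)
J = -4 (J = 8*(-1/2) = -4)
(11/3)*J = (11/3)*(-4) = -44/3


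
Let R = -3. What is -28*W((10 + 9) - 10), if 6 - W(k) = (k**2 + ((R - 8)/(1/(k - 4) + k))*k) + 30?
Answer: 60690/23 ≈ 2638.7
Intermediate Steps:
W(k) = -24 - k**2 + 11*k/(k + 1/(-4 + k)) (W(k) = 6 - ((k**2 + ((-3 - 8)/(1/(k - 4) + k))*k) + 30) = 6 - ((k**2 + (-11/(1/(-4 + k) + k))*k) + 30) = 6 - ((k**2 + (-11/(k + 1/(-4 + k)))*k) + 30) = 6 - ((k**2 - 11*k/(k + 1/(-4 + k))) + 30) = 6 - (30 + k**2 - 11*k/(k + 1/(-4 + k))) = 6 + (-30 - k**2 + 11*k/(k + 1/(-4 + k))) = -24 - k**2 + 11*k/(k + 1/(-4 + k)))
-28*W((10 + 9) - 10) = -28*(-24 - ((10 + 9) - 10)**4 - 14*((10 + 9) - 10)**2 + 4*((10 + 9) - 10)**3 + 52*((10 + 9) - 10))/(1 + ((10 + 9) - 10)**2 - 4*((10 + 9) - 10)) = -28*(-24 - (19 - 10)**4 - 14*(19 - 10)**2 + 4*(19 - 10)**3 + 52*(19 - 10))/(1 + (19 - 10)**2 - 4*(19 - 10)) = -28*(-24 - 1*9**4 - 14*9**2 + 4*9**3 + 52*9)/(1 + 9**2 - 4*9) = -28*(-24 - 1*6561 - 14*81 + 4*729 + 468)/(1 + 81 - 36) = -28*(-24 - 6561 - 1134 + 2916 + 468)/46 = -14*(-4335)/23 = -28*(-4335/46) = 60690/23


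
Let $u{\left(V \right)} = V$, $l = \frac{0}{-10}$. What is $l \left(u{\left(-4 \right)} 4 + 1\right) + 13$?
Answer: $13$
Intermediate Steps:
$l = 0$ ($l = 0 \left(- \frac{1}{10}\right) = 0$)
$l \left(u{\left(-4 \right)} 4 + 1\right) + 13 = 0 \left(\left(-4\right) 4 + 1\right) + 13 = 0 \left(-16 + 1\right) + 13 = 0 \left(-15\right) + 13 = 0 + 13 = 13$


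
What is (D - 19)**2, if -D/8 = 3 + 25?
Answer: 59049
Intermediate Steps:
D = -224 (D = -8*(3 + 25) = -8*28 = -224)
(D - 19)**2 = (-224 - 19)**2 = (-243)**2 = 59049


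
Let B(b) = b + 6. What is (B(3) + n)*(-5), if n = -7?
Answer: -10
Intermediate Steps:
B(b) = 6 + b
(B(3) + n)*(-5) = ((6 + 3) - 7)*(-5) = (9 - 7)*(-5) = 2*(-5) = -10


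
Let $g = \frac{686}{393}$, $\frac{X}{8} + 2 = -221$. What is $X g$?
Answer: $- \frac{1223824}{393} \approx -3114.1$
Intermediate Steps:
$X = -1784$ ($X = -16 + 8 \left(-221\right) = -16 - 1768 = -1784$)
$g = \frac{686}{393}$ ($g = 686 \cdot \frac{1}{393} = \frac{686}{393} \approx 1.7455$)
$X g = \left(-1784\right) \frac{686}{393} = - \frac{1223824}{393}$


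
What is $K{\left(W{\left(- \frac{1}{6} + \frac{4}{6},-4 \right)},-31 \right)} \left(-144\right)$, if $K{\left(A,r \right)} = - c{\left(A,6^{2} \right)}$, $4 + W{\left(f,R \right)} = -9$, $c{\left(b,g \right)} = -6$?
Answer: $-864$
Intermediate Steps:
$W{\left(f,R \right)} = -13$ ($W{\left(f,R \right)} = -4 - 9 = -13$)
$K{\left(A,r \right)} = 6$ ($K{\left(A,r \right)} = \left(-1\right) \left(-6\right) = 6$)
$K{\left(W{\left(- \frac{1}{6} + \frac{4}{6},-4 \right)},-31 \right)} \left(-144\right) = 6 \left(-144\right) = -864$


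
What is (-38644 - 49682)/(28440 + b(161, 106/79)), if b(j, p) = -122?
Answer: -44163/14159 ≈ -3.1191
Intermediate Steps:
(-38644 - 49682)/(28440 + b(161, 106/79)) = (-38644 - 49682)/(28440 - 122) = -88326/28318 = -88326*1/28318 = -44163/14159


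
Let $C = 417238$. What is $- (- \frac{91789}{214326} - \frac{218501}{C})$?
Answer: $\frac{21282076027}{22356237897} \approx 0.95195$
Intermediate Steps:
$- (- \frac{91789}{214326} - \frac{218501}{C}) = - (- \frac{91789}{214326} - \frac{218501}{417238}) = \left(-1\right) \left(- \frac{21282076027}{22356237897}\right) = \frac{21282076027}{22356237897}$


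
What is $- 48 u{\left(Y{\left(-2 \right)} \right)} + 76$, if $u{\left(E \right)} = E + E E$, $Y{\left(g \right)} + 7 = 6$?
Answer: $76$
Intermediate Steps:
$Y{\left(g \right)} = -1$ ($Y{\left(g \right)} = -7 + 6 = -1$)
$u{\left(E \right)} = E + E^{2}$
$- 48 u{\left(Y{\left(-2 \right)} \right)} + 76 = - 48 \left(- (1 - 1)\right) + 76 = - 48 \left(\left(-1\right) 0\right) + 76 = \left(-48\right) 0 + 76 = 0 + 76 = 76$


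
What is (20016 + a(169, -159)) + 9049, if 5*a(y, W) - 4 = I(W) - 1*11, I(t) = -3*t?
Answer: 29159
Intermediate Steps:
I(t) = -3*t
a(y, W) = -7/5 - 3*W/5 (a(y, W) = 4/5 + (-3*W - 1*11)/5 = 4/5 + (-3*W - 11)/5 = 4/5 + (-11 - 3*W)/5 = 4/5 + (-11/5 - 3*W/5) = -7/5 - 3*W/5)
(20016 + a(169, -159)) + 9049 = (20016 + (-7/5 - 3/5*(-159))) + 9049 = (20016 + (-7/5 + 477/5)) + 9049 = (20016 + 94) + 9049 = 20110 + 9049 = 29159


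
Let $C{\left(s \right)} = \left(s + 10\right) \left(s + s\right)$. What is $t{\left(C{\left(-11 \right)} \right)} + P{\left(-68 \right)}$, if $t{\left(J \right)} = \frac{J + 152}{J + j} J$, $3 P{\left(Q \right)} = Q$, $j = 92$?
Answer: $\frac{622}{57} \approx 10.912$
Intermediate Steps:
$P{\left(Q \right)} = \frac{Q}{3}$
$C{\left(s \right)} = 2 s \left(10 + s\right)$ ($C{\left(s \right)} = \left(10 + s\right) 2 s = 2 s \left(10 + s\right)$)
$t{\left(J \right)} = \frac{J \left(152 + J\right)}{92 + J}$ ($t{\left(J \right)} = \frac{J + 152}{J + 92} J = \frac{152 + J}{92 + J} J = \frac{J \left(152 + J\right)}{92 + J}$)
$t{\left(C{\left(-11 \right)} \right)} + P{\left(-68 \right)} = \frac{2 \left(-11\right) \left(10 - 11\right) \left(152 + 2 \left(-11\right) \left(10 - 11\right)\right)}{92 + 2 \left(-11\right) \left(10 - 11\right)} + \frac{1}{3} \left(-68\right) = \frac{2 \left(-11\right) \left(-1\right) \left(152 + 2 \left(-11\right) \left(-1\right)\right)}{92 + 2 \left(-11\right) \left(-1\right)} - \frac{68}{3} = \frac{22 \left(152 + 22\right)}{92 + 22} - \frac{68}{3} = 22 \cdot \frac{1}{114} \cdot 174 - \frac{68}{3} = \frac{638}{19} - \frac{68}{3} = \frac{622}{57}$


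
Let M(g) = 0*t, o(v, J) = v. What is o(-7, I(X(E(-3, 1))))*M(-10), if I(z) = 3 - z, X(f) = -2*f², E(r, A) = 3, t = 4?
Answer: 0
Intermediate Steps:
M(g) = 0 (M(g) = 0*4 = 0)
o(-7, I(X(E(-3, 1))))*M(-10) = -7*0 = 0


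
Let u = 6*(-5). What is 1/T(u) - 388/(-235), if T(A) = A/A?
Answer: 623/235 ≈ 2.6511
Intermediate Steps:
u = -30
T(A) = 1
1/T(u) - 388/(-235) = 1/1 - 388/(-235) = 1 - 388*(-1)/235 = 1 - 1*(-388/235) = 1 + 388/235 = 623/235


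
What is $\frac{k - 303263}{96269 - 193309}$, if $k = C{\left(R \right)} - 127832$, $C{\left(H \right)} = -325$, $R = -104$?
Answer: $\frac{21571}{4852} \approx 4.4458$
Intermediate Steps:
$k = -128157$ ($k = -325 - 127832 = -128157$)
$\frac{k - 303263}{96269 - 193309} = \frac{-128157 - 303263}{96269 - 193309} = - \frac{431420}{-97040} = \left(-431420\right) \left(- \frac{1}{97040}\right) = \frac{21571}{4852}$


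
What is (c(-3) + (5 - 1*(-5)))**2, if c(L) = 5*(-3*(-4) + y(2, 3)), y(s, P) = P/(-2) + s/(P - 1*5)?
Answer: 13225/4 ≈ 3306.3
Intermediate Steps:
y(s, P) = -P/2 + s/(-5 + P) (y(s, P) = P*(-1/2) + s/(P - 5) = -P/2 + s/(-5 + P))
c(L) = 95/2 (c(L) = 5*(-3*(-4) + (-1*3**2 + 2*2 + 5*3)/(2*(-5 + 3))) = 5*(12 + (1/2)*(-1*9 + 4 + 15)/(-2)) = 5*(12 + (1/2)*(-1/2)*(-9 + 4 + 15)) = 5*(12 + (1/2)*(-1/2)*10) = 5*(12 - 5/2) = 5*(19/2) = 95/2)
(c(-3) + (5 - 1*(-5)))**2 = (95/2 + (5 - 1*(-5)))**2 = (95/2 + (5 + 5))**2 = (95/2 + 10)**2 = (115/2)**2 = 13225/4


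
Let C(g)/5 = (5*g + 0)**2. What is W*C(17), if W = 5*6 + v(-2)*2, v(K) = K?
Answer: 939250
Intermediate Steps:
W = 26 (W = 5*6 - 2*2 = 30 - 4 = 26)
C(g) = 125*g**2 (C(g) = 5*(5*g + 0)**2 = 5*(5*g)**2 = 5*(25*g**2) = 125*g**2)
W*C(17) = 26*(125*17**2) = 26*(125*289) = 26*36125 = 939250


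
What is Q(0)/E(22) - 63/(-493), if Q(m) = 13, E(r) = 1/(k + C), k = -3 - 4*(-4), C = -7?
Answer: 38517/493 ≈ 78.128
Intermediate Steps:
k = 13 (k = -3 + 16 = 13)
E(r) = ⅙ (E(r) = 1/(13 - 7) = 1/6 = ⅙)
Q(0)/E(22) - 63/(-493) = 13/(⅙) - 63/(-493) = 13*6 - 63*(-1/493) = 78 + 63/493 = 38517/493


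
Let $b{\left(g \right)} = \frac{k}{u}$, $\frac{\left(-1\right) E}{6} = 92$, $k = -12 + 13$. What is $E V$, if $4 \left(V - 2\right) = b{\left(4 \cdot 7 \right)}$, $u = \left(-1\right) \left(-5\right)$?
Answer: $- \frac{5658}{5} \approx -1131.6$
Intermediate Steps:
$u = 5$
$k = 1$
$E = -552$ ($E = \left(-6\right) 92 = -552$)
$b{\left(g \right)} = \frac{1}{5}$ ($b{\left(g \right)} = 1 \cdot \frac{1}{5} = \frac{1}{5}$)
$V = \frac{41}{20}$ ($V = 2 + \frac{1}{4} \cdot \frac{1}{5} = 2 + \frac{1}{20} = \frac{41}{20} \approx 2.05$)
$E V = \left(-552\right) \frac{41}{20} = - \frac{5658}{5}$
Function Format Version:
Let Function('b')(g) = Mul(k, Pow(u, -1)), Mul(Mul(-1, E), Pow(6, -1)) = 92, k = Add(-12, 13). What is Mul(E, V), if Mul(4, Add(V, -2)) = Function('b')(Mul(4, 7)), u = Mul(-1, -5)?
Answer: Rational(-5658, 5) ≈ -1131.6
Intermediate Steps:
u = 5
k = 1
E = -552 (E = Mul(-6, 92) = -552)
Function('b')(g) = Rational(1, 5) (Function('b')(g) = Mul(1, Pow(5, -1)) = Mul(1, Rational(1, 5)) = Rational(1, 5))
V = Rational(41, 20) (V = Add(2, Mul(Rational(1, 4), Rational(1, 5))) = Add(2, Rational(1, 20)) = Rational(41, 20) ≈ 2.0500)
Mul(E, V) = Mul(-552, Rational(41, 20)) = Rational(-5658, 5)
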